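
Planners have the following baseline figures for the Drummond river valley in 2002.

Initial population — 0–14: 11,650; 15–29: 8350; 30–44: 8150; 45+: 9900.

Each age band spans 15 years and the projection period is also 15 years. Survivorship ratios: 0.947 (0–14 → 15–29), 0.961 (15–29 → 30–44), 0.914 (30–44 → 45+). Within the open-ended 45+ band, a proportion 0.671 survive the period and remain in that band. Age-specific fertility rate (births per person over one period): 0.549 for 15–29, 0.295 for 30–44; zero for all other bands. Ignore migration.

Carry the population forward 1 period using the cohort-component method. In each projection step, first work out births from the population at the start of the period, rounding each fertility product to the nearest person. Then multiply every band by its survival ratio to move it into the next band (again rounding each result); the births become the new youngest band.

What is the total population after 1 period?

40137

(Groups numbered youngest = 1 to oldest = 4.)
After projecting period 1:
Births: 8350 × 0.549 = 4584, 8150 × 0.295 = 2404 ⇒ total 6988
Group 2: 11650 × 0.947 = 11033
Group 3: 8350 × 0.961 = 8024
Group 4: 8150 × 0.914 + 9900 × 0.671 = 7449 + 6643 = 14092
Giving 6988 / 11033 / 8024 / 14092.
Total after period 1: 6988 + 11033 + 8024 + 14092 = 40137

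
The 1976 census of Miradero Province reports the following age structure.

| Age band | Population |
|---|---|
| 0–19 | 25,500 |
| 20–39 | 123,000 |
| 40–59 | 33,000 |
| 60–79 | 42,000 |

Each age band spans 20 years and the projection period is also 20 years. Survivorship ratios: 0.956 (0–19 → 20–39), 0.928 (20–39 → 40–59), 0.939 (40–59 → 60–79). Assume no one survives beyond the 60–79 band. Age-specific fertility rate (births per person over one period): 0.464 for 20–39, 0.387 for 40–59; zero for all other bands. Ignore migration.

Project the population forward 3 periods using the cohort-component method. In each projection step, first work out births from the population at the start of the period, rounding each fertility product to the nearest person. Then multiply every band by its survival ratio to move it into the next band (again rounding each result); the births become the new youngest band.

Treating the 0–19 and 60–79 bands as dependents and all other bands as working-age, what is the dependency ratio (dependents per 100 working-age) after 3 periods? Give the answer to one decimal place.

53.0

Let band 1 be 0–19 through band 4 = 60–79.
— Period 1 —
Births: 123000 × 0.464 = 57072, 33000 × 0.387 = 12771 → total 69843
Band 2: 25500 × 0.956 = 24378
Band 3: 123000 × 0.928 = 114144
Band 4: 33000 × 0.939 = 30987
Population now: 0–19=69843, 20–39=24378, 40–59=114144, 60–79=30987
— Period 2 —
Births: 24378 × 0.464 = 11311, 114144 × 0.387 = 44174 → total 55485
Band 2: 69843 × 0.956 = 66770
Band 3: 24378 × 0.928 = 22623
Band 4: 114144 × 0.939 = 107181
Population now: 0–19=55485, 20–39=66770, 40–59=22623, 60–79=107181
— Period 3 —
Births: 66770 × 0.464 = 30981, 22623 × 0.387 = 8755 → total 39736
Band 2: 55485 × 0.956 = 53044
Band 3: 66770 × 0.928 = 61963
Band 4: 22623 × 0.939 = 21243
Population now: 0–19=39736, 20–39=53044, 40–59=61963, 60–79=21243
Dependents (band 0–19 + band 60–79) = 39736 + 21243 = 60979; working-age = 115007; ratio = 60979/115007 × 100 = 53.0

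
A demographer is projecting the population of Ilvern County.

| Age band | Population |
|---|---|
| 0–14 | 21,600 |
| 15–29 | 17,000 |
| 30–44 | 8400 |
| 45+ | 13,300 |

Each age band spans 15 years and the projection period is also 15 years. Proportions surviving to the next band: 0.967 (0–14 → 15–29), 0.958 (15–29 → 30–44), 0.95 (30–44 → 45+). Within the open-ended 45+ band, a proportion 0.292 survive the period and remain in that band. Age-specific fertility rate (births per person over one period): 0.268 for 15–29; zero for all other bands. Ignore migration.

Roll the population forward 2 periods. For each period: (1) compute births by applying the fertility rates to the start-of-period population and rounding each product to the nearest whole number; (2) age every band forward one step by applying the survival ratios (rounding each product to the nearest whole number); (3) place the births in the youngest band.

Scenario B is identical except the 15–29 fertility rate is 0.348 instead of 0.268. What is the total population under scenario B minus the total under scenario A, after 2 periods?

2986

Let band 1 be 0–14 through band 4 = 45+.
— Period 1 —
Births: 17000 × 0.268 = 4556
Band 2: 21600 × 0.967 = 20887
Band 3: 17000 × 0.958 = 16286
Band 4: 8400 × 0.95 + 13300 × 0.292 = 7980 + 3884 = 11864
→ [4556, 20887, 16286, 11864]
— Period 2 —
Births: 20887 × 0.268 = 5598
Band 2: 4556 × 0.967 = 4406
Band 3: 20887 × 0.958 = 20010
Band 4: 16286 × 0.95 + 11864 × 0.292 = 15472 + 3464 = 18936
→ [5598, 4406, 20010, 18936]
Scenario A total after 2 periods: 48950
Scenario B projection —
— Period 1 —
Births: 17000 × 0.348 = 5916
Band 2: 21600 × 0.967 = 20887
Band 3: 17000 × 0.958 = 16286
Band 4: 8400 × 0.95 + 13300 × 0.292 = 7980 + 3884 = 11864
→ [5916, 20887, 16286, 11864]
— Period 2 —
Births: 20887 × 0.348 = 7269
Band 2: 5916 × 0.967 = 5721
Band 3: 20887 × 0.958 = 20010
Band 4: 16286 × 0.95 + 11864 × 0.292 = 15472 + 3464 = 18936
→ [7269, 5721, 20010, 18936]
Scenario B total after 2 periods: 51936
Difference B − A = 51936 − 48950 = 2986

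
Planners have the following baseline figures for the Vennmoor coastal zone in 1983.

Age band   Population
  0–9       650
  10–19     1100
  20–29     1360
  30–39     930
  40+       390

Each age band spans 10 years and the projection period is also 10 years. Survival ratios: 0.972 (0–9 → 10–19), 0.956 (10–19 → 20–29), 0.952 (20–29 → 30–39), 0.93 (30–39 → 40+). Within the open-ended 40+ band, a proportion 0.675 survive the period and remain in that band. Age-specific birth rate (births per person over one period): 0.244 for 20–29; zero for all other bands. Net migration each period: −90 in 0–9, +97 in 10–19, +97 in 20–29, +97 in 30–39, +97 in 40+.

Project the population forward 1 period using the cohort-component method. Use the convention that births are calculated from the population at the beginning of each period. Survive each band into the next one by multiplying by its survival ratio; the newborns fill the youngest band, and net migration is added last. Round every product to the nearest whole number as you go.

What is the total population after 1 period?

Numbering the bands 1..5 from youngest to oldest:
Period 1:
Births: 1360 × 0.244 = 332
Band 2: 650 × 0.972 = 632
Band 3: 1100 × 0.956 = 1052
Band 4: 1360 × 0.952 = 1295
Band 5: 930 × 0.93 + 390 × 0.675 = 865 + 263 = 1128
Net migration: Band 1 − 90 → 242; Band 2 + 97 → 729; Band 3 + 97 → 1149; Band 4 + 97 → 1392; Band 5 + 97 → 1225
End of period: [242, 729, 1149, 1392, 1225]
Total after period 1: 242 + 729 + 1149 + 1392 + 1225 = 4737

4737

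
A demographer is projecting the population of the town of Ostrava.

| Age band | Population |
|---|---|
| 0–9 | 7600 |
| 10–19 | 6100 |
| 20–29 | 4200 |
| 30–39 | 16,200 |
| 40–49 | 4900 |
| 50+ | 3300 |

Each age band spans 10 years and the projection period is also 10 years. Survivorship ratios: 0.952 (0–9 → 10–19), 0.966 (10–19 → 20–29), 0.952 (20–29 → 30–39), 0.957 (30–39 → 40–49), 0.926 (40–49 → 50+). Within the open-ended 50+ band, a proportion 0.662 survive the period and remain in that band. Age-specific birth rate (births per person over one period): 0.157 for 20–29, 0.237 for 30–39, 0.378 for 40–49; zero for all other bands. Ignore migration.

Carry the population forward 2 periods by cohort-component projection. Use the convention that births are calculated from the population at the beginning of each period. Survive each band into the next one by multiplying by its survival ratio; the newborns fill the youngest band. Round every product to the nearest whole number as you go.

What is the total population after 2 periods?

Let group 1 be 0–9 through group 6 = 50+.
After projecting period 1:
Births: 4200 × 0.157 = 659 ; 16200 × 0.237 = 3839 ; 4900 × 0.378 = 1852 → 6350
Group 2: 7600 × 0.952 = 7235
Group 3: 6100 × 0.966 = 5893
Group 4: 4200 × 0.952 = 3998
Group 5: 16200 × 0.957 = 15503
Group 6: 4900 × 0.926 + 3300 × 0.662 = 4537 + 2185 = 6722
Population now: 0–9=6350, 10–19=7235, 20–29=5893, 30–39=3998, 40–49=15503, 50+=6722
After projecting period 2:
Births: 5893 × 0.157 = 925 ; 3998 × 0.237 = 948 ; 15503 × 0.378 = 5860 → 7733
Group 2: 6350 × 0.952 = 6045
Group 3: 7235 × 0.966 = 6989
Group 4: 5893 × 0.952 = 5610
Group 5: 3998 × 0.957 = 3826
Group 6: 15503 × 0.926 + 6722 × 0.662 = 14356 + 4450 = 18806
Population now: 0–9=7733, 10–19=6045, 20–29=6989, 30–39=5610, 40–49=3826, 50+=18806
Total after period 2: 7733 + 6045 + 6989 + 5610 + 3826 + 18806 = 49009

49009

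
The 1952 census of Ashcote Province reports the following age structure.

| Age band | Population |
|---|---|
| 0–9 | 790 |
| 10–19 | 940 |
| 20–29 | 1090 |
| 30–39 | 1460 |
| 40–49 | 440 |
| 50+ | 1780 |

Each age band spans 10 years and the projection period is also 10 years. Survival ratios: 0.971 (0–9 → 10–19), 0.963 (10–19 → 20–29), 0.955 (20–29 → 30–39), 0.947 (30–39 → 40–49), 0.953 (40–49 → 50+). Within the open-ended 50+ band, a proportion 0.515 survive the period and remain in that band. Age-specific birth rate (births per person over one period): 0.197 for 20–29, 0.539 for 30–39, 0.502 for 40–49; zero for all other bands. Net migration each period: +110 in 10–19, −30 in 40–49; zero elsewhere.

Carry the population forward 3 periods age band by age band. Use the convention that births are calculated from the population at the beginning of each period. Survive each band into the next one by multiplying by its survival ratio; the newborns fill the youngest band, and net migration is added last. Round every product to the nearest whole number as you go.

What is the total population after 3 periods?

7373

Call the bands 1 to 6, youngest first.
[period 1]
Births: 1090 × 0.197 = 215, 1460 × 0.539 = 787, 440 × 0.502 = 221 — total 1223
Band 2: 790 × 0.971 = 767
Band 3: 940 × 0.963 = 905
Band 4: 1090 × 0.955 = 1041
Band 5: 1460 × 0.947 = 1383
Band 6: 440 × 0.953 + 1780 × 0.515 = 419 + 917 = 1336
Net migration: Band 2 + 110 → 877; Band 5 − 30 → 1353
→ [1223, 877, 905, 1041, 1353, 1336]
[period 2]
Births: 905 × 0.197 = 178, 1041 × 0.539 = 561, 1353 × 0.502 = 679 — total 1418
Band 2: 1223 × 0.971 = 1188
Band 3: 877 × 0.963 = 845
Band 4: 905 × 0.955 = 864
Band 5: 1041 × 0.947 = 986
Band 6: 1353 × 0.953 + 1336 × 0.515 = 1289 + 688 = 1977
Net migration: Band 2 + 110 → 1298; Band 5 − 30 → 956
→ [1418, 1298, 845, 864, 956, 1977]
[period 3]
Births: 845 × 0.197 = 166, 864 × 0.539 = 466, 956 × 0.502 = 480 — total 1112
Band 2: 1418 × 0.971 = 1377
Band 3: 1298 × 0.963 = 1250
Band 4: 845 × 0.955 = 807
Band 5: 864 × 0.947 = 818
Band 6: 956 × 0.953 + 1977 × 0.515 = 911 + 1018 = 1929
Net migration: Band 2 + 110 → 1487; Band 5 − 30 → 788
→ [1112, 1487, 1250, 807, 788, 1929]
Total after period 3: 1112 + 1487 + 1250 + 807 + 788 + 1929 = 7373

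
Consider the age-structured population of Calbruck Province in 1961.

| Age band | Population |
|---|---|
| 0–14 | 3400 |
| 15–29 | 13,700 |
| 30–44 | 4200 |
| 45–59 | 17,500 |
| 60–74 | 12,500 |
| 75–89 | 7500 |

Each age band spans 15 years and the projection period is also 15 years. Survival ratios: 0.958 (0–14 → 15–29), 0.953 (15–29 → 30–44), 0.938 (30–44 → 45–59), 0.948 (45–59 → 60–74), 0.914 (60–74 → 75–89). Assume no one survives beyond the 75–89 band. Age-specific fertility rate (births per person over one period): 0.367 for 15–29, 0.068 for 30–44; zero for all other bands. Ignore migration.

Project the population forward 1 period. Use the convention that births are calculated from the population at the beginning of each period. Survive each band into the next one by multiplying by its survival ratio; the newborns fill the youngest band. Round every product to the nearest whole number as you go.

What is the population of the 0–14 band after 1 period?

5314

After projecting period 1:
Births: 13700 × 0.367 = 5028  |  4200 × 0.068 = 286 → total 5314
15–29: 3400 × 0.958 = 3257
30–44: 13700 × 0.953 = 13056
45–59: 4200 × 0.938 = 3940
60–74: 17500 × 0.948 = 16590
75–89: 12500 × 0.914 = 11425
Giving 5314 / 3257 / 13056 / 3940 / 16590 / 11425.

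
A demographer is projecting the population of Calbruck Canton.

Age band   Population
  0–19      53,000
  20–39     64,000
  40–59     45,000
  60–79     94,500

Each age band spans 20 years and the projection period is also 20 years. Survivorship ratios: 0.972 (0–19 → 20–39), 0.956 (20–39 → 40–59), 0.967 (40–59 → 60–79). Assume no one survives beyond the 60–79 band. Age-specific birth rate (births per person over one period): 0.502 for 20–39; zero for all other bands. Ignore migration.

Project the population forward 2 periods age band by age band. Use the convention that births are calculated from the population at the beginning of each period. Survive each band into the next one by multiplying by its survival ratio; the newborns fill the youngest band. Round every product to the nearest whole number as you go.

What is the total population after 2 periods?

After projecting period 1:
Births: 64000 × 0.502 = 32128
20–39: 53000 × 0.972 = 51516
40–59: 64000 × 0.956 = 61184
60–79: 45000 × 0.967 = 43515
→ [32128, 51516, 61184, 43515]
After projecting period 2:
Births: 51516 × 0.502 = 25861
20–39: 32128 × 0.972 = 31228
40–59: 51516 × 0.956 = 49249
60–79: 61184 × 0.967 = 59165
→ [25861, 31228, 49249, 59165]
Total after period 2: 25861 + 31228 + 49249 + 59165 = 165503

165503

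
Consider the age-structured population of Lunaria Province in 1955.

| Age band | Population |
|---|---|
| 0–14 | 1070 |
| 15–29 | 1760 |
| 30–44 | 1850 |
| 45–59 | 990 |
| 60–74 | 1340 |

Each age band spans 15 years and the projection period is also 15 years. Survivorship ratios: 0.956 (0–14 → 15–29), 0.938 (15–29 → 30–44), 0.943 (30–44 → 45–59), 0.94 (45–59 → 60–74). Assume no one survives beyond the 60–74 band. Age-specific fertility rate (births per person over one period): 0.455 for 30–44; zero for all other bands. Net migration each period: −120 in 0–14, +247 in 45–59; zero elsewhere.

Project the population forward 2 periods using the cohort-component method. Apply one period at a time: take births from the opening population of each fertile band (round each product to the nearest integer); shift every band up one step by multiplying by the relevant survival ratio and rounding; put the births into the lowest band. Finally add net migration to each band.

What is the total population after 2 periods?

— Period 1 —
Births: 1850 × 0.455 = 842
15–29: 1070 × 0.956 = 1023
30–44: 1760 × 0.938 = 1651
45–59: 1850 × 0.943 = 1745
60–74: 990 × 0.94 = 931
Net migration: 0–14 − 120 → 722; 45–59 + 247 → 1992
Population now: 0–14=722, 15–29=1023, 30–44=1651, 45–59=1992, 60–74=931
— Period 2 —
Births: 1651 × 0.455 = 751
15–29: 722 × 0.956 = 690
30–44: 1023 × 0.938 = 960
45–59: 1651 × 0.943 = 1557
60–74: 1992 × 0.94 = 1872
Net migration: 0–14 − 120 → 631; 45–59 + 247 → 1804
Population now: 0–14=631, 15–29=690, 30–44=960, 45–59=1804, 60–74=1872
Total after period 2: 631 + 690 + 960 + 1804 + 1872 = 5957

5957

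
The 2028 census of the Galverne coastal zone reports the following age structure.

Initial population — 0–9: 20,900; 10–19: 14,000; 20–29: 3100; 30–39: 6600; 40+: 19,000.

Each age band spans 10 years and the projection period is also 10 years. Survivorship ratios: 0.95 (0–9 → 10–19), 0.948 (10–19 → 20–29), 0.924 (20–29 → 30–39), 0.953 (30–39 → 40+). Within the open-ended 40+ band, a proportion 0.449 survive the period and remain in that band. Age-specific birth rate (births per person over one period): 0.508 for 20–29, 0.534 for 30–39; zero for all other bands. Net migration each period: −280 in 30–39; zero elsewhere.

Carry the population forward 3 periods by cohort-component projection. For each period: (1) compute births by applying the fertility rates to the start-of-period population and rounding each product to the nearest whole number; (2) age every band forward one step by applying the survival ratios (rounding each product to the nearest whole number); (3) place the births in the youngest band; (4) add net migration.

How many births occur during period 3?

Let group 1 be 0–9 through group 5 = 40+.
Period 1:
Births: 3100 × 0.508 = 1575, 6600 × 0.534 = 3524 ⇒ total 5099
Group 2: 20900 × 0.95 = 19855
Group 3: 14000 × 0.948 = 13272
Group 4: 3100 × 0.924 = 2864
Group 5: 6600 × 0.953 + 19000 × 0.449 = 6290 + 8531 = 14821
Net migration: Group 4 − 280 → 2584
→ [5099, 19855, 13272, 2584, 14821]
Period 2:
Births: 13272 × 0.508 = 6742, 2584 × 0.534 = 1380 ⇒ total 8122
Group 2: 5099 × 0.95 = 4844
Group 3: 19855 × 0.948 = 18823
Group 4: 13272 × 0.924 = 12263
Group 5: 2584 × 0.953 + 14821 × 0.449 = 2463 + 6655 = 9118
Net migration: Group 4 − 280 → 11983
→ [8122, 4844, 18823, 11983, 9118]
Period 3:
Births: 18823 × 0.508 = 9562, 11983 × 0.534 = 6399 ⇒ total 15961
Group 2: 8122 × 0.95 = 7716
Group 3: 4844 × 0.948 = 4592
Group 4: 18823 × 0.924 = 17392
Group 5: 11983 × 0.953 + 9118 × 0.449 = 11420 + 4094 = 15514
Net migration: Group 4 − 280 → 17112
→ [15961, 7716, 4592, 17112, 15514]

15961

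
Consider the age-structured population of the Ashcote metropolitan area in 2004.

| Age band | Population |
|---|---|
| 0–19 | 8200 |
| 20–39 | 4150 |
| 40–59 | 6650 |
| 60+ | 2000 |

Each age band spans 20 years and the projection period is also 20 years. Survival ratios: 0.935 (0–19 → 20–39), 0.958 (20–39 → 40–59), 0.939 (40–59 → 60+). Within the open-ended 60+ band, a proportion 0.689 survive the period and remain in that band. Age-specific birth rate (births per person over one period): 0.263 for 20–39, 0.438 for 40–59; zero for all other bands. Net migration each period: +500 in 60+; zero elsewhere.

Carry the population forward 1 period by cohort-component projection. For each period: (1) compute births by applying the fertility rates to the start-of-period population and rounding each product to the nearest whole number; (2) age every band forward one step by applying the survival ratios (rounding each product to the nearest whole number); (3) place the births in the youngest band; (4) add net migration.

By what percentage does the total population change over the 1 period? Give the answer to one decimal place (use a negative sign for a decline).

13.2

After projecting period 1:
Births: 4150 * 0.263 = 1091, 6650 * 0.438 = 2913 — total 4004
20–39: 8200 * 0.935 = 7667
40–59: 4150 * 0.958 = 3976
60+: 6650 * 0.939 + 2000 * 0.689 = 6244 + 1378 = 7622
Net migration: 60+ + 500 → 8122
Giving 4004 / 7667 / 3976 / 8122.
Total: 21000 → 23769; change = 2769; percentage change = 13.2%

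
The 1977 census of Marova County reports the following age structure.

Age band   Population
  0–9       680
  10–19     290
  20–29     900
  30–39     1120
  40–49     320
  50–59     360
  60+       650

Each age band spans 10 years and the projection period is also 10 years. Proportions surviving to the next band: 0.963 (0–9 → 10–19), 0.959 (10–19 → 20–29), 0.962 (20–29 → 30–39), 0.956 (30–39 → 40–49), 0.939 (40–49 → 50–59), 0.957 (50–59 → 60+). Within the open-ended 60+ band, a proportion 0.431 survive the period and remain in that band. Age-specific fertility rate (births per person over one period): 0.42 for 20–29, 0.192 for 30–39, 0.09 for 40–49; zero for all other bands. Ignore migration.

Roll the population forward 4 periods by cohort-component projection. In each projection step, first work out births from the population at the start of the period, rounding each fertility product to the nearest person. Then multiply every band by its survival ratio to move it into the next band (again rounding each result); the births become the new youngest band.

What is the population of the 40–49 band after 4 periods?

Call the bands 1 to 7, youngest first.
After projecting period 1:
Births: 900 * 0.42 = 378 ; 1120 * 0.192 = 215 ; 320 * 0.09 = 29 — total 622
Band 2: 680 * 0.963 = 655
Band 3: 290 * 0.959 = 278
Band 4: 900 * 0.962 = 866
Band 5: 1120 * 0.956 = 1071
Band 6: 320 * 0.939 = 300
Band 7: 360 * 0.957 + 650 * 0.431 = 345 + 280 = 625
→ [622, 655, 278, 866, 1071, 300, 625]
After projecting period 2:
Births: 278 * 0.42 = 117 ; 866 * 0.192 = 166 ; 1071 * 0.09 = 96 — total 379
Band 2: 622 * 0.963 = 599
Band 3: 655 * 0.959 = 628
Band 4: 278 * 0.962 = 267
Band 5: 866 * 0.956 = 828
Band 6: 1071 * 0.939 = 1006
Band 7: 300 * 0.957 + 625 * 0.431 = 287 + 269 = 556
→ [379, 599, 628, 267, 828, 1006, 556]
After projecting period 3:
Births: 628 * 0.42 = 264 ; 267 * 0.192 = 51 ; 828 * 0.09 = 75 — total 390
Band 2: 379 * 0.963 = 365
Band 3: 599 * 0.959 = 574
Band 4: 628 * 0.962 = 604
Band 5: 267 * 0.956 = 255
Band 6: 828 * 0.939 = 777
Band 7: 1006 * 0.957 + 556 * 0.431 = 963 + 240 = 1203
→ [390, 365, 574, 604, 255, 777, 1203]
After projecting period 4:
Births: 574 * 0.42 = 241 ; 604 * 0.192 = 116 ; 255 * 0.09 = 23 — total 380
Band 2: 390 * 0.963 = 376
Band 3: 365 * 0.959 = 350
Band 4: 574 * 0.962 = 552
Band 5: 604 * 0.956 = 577
Band 6: 255 * 0.939 = 239
Band 7: 777 * 0.957 + 1203 * 0.431 = 744 + 518 = 1262
→ [380, 376, 350, 552, 577, 239, 1262]

577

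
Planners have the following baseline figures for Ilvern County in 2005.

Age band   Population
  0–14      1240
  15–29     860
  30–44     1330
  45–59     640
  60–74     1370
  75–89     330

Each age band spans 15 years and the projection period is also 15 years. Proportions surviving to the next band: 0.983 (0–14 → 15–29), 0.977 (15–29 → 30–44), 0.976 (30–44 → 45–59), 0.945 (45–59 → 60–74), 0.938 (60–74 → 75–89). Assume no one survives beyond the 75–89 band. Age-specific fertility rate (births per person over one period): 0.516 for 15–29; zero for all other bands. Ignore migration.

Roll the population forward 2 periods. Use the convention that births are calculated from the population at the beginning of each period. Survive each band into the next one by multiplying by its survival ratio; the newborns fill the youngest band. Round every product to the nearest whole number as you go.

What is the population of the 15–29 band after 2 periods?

After projecting period 1:
Births: 860 × 0.516 = 444
15–29: 1240 × 0.983 = 1219
30–44: 860 × 0.977 = 840
45–59: 1330 × 0.976 = 1298
60–74: 640 × 0.945 = 605
75–89: 1370 × 0.938 = 1285
Giving 444 / 1219 / 840 / 1298 / 605 / 1285.
After projecting period 2:
Births: 1219 × 0.516 = 629
15–29: 444 × 0.983 = 436
30–44: 1219 × 0.977 = 1191
45–59: 840 × 0.976 = 820
60–74: 1298 × 0.945 = 1227
75–89: 605 × 0.938 = 567
Giving 629 / 436 / 1191 / 820 / 1227 / 567.

436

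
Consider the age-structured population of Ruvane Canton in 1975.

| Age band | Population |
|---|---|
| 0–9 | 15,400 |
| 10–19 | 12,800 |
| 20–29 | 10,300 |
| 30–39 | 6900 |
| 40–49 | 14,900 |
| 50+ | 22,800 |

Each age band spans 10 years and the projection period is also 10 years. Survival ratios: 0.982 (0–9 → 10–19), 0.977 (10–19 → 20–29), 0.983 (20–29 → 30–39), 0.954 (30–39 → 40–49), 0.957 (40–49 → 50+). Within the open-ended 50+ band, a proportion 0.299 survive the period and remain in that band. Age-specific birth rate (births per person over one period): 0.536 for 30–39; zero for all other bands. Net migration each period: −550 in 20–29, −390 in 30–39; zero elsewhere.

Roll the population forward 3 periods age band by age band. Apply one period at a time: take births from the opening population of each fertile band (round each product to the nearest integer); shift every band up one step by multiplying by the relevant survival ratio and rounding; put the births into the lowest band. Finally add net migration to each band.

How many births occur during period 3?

(Groups numbered youngest = 1 to oldest = 6.)
Period 1:
Births: 6900 × 0.536 = 3698
Group 2: 15400 × 0.982 = 15123
Group 3: 12800 × 0.977 = 12506
Group 4: 10300 × 0.983 = 10125
Group 5: 6900 × 0.954 = 6583
Group 6: 14900 × 0.957 + 22800 × 0.299 = 14259 + 6817 = 21076
Net migration: Group 3 − 550 → 11956; Group 4 − 390 → 9735
Population now: 0–9=3698, 10–19=15123, 20–29=11956, 30–39=9735, 40–49=6583, 50+=21076
Period 2:
Births: 9735 × 0.536 = 5218
Group 2: 3698 × 0.982 = 3631
Group 3: 15123 × 0.977 = 14775
Group 4: 11956 × 0.983 = 11753
Group 5: 9735 × 0.954 = 9287
Group 6: 6583 × 0.957 + 21076 × 0.299 = 6300 + 6302 = 12602
Net migration: Group 3 − 550 → 14225; Group 4 − 390 → 11363
Population now: 0–9=5218, 10–19=3631, 20–29=14225, 30–39=11363, 40–49=9287, 50+=12602
Period 3:
Births: 11363 × 0.536 = 6091
Group 2: 5218 × 0.982 = 5124
Group 3: 3631 × 0.977 = 3547
Group 4: 14225 × 0.983 = 13983
Group 5: 11363 × 0.954 = 10840
Group 6: 9287 × 0.957 + 12602 × 0.299 = 8888 + 3768 = 12656
Net migration: Group 3 − 550 → 2997; Group 4 − 390 → 13593
Population now: 0–9=6091, 10–19=5124, 20–29=2997, 30–39=13593, 40–49=10840, 50+=12656

6091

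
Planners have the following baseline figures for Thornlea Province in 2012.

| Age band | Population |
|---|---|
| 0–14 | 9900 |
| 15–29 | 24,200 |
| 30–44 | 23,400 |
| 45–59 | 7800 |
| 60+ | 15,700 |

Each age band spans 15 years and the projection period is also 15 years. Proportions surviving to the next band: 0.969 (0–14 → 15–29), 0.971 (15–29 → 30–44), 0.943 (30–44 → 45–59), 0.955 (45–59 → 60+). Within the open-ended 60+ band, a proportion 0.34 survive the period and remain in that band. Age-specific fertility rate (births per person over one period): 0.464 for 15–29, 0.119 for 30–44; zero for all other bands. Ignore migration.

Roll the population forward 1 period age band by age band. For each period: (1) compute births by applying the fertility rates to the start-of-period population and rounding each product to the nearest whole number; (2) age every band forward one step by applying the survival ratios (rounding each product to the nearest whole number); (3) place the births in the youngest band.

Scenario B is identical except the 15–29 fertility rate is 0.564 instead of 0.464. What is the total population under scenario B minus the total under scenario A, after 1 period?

— Period 1 —
Births: 24200 × 0.464 = 11229 ; 23400 × 0.119 = 2785 → 14014
15–29: 9900 × 0.969 = 9593
30–44: 24200 × 0.971 = 23498
45–59: 23400 × 0.943 = 22066
60+: 7800 × 0.955 + 15700 × 0.34 = 7449 + 5338 = 12787
Population now: 0–14=14014, 15–29=9593, 30–44=23498, 45–59=22066, 60+=12787
Scenario A total after 1 period: 81958
Scenario B projection —
— Period 1 —
Births: 24200 × 0.564 = 13649 ; 23400 × 0.119 = 2785 → 16434
15–29: 9900 × 0.969 = 9593
30–44: 24200 × 0.971 = 23498
45–59: 23400 × 0.943 = 22066
60+: 7800 × 0.955 + 15700 × 0.34 = 7449 + 5338 = 12787
Population now: 0–14=16434, 15–29=9593, 30–44=23498, 45–59=22066, 60+=12787
Scenario B total after 1 period: 84378
Difference B − A = 84378 − 81958 = 2420

2420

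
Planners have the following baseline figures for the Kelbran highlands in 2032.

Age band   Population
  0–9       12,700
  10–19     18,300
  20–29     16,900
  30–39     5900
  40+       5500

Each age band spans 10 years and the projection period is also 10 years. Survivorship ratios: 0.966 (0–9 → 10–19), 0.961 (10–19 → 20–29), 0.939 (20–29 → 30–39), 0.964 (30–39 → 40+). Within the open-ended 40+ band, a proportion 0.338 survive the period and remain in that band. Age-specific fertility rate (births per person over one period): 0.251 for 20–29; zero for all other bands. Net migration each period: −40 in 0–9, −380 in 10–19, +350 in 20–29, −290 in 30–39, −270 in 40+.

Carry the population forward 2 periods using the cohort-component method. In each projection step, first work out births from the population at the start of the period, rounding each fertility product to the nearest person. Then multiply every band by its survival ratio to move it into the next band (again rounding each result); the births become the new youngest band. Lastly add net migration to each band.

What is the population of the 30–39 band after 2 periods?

16552

Numbering the groups 1..5 from youngest to oldest:
[period 1]
Births: 16900 * 0.251 = 4242
Group 2: 12700 * 0.966 = 12268
Group 3: 18300 * 0.961 = 17586
Group 4: 16900 * 0.939 = 15869
Group 5: 5900 * 0.964 + 5500 * 0.338 = 5688 + 1859 = 7547
Net migration: Group 1 − 40 → 4202; Group 2 − 380 → 11888; Group 3 + 350 → 17936; Group 4 − 290 → 15579; Group 5 − 270 → 7277
Population now: 0–9=4202, 10–19=11888, 20–29=17936, 30–39=15579, 40+=7277
[period 2]
Births: 17936 * 0.251 = 4502
Group 2: 4202 * 0.966 = 4059
Group 3: 11888 * 0.961 = 11424
Group 4: 17936 * 0.939 = 16842
Group 5: 15579 * 0.964 + 7277 * 0.338 = 15018 + 2460 = 17478
Net migration: Group 1 − 40 → 4462; Group 2 − 380 → 3679; Group 3 + 350 → 11774; Group 4 − 290 → 16552; Group 5 − 270 → 17208
Population now: 0–9=4462, 10–19=3679, 20–29=11774, 30–39=16552, 40+=17208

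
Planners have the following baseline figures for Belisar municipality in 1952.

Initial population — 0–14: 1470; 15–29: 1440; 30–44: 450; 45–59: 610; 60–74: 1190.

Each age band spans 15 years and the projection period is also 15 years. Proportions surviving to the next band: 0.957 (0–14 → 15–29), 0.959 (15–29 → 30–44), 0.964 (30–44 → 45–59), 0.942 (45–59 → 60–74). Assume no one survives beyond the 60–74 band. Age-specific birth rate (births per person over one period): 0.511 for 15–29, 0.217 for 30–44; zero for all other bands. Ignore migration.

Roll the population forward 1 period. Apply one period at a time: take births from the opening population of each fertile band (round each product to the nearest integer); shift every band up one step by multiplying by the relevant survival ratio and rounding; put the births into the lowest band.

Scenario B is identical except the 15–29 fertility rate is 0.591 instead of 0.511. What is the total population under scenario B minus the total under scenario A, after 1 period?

115

After projecting period 1:
Births: 1440 × 0.511 = 736  |  450 × 0.217 = 98 → 834
15–29: 1470 × 0.957 = 1407
30–44: 1440 × 0.959 = 1381
45–59: 450 × 0.964 = 434
60–74: 610 × 0.942 = 575
End of period: [834, 1407, 1381, 434, 575]
Scenario A total after 1 period: 4631
Scenario B projection —
After projecting period 1:
Births: 1440 × 0.591 = 851  |  450 × 0.217 = 98 → 949
15–29: 1470 × 0.957 = 1407
30–44: 1440 × 0.959 = 1381
45–59: 450 × 0.964 = 434
60–74: 610 × 0.942 = 575
End of period: [949, 1407, 1381, 434, 575]
Scenario B total after 1 period: 4746
Difference B − A = 4746 − 4631 = 115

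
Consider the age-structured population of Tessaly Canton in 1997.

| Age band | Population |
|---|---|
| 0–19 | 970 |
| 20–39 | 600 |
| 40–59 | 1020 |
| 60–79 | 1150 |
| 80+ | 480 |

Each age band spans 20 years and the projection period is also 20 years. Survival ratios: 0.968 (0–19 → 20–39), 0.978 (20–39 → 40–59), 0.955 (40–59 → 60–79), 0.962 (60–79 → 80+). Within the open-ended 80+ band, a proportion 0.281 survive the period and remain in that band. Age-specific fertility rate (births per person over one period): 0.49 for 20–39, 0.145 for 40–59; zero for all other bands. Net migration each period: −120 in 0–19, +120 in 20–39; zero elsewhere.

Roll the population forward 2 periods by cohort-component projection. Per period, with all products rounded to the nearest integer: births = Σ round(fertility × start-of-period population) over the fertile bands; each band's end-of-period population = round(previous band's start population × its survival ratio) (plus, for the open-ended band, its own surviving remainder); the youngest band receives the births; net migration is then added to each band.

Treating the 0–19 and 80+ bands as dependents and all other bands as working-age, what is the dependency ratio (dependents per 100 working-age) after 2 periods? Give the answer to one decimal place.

87.2

(Groups numbered youngest = 1 to oldest = 5.)
— Period 1 —
Births: 600 * 0.49 = 294, 1020 * 0.145 = 148 ⇒ total 442
Group 2: 970 * 0.968 = 939
Group 3: 600 * 0.978 = 587
Group 4: 1020 * 0.955 = 974
Group 5: 1150 * 0.962 + 480 * 0.281 = 1106 + 135 = 1241
Net migration: Group 1 − 120 → 322; Group 2 + 120 → 1059
End of period: [322, 1059, 587, 974, 1241]
— Period 2 —
Births: 1059 * 0.49 = 519, 587 * 0.145 = 85 ⇒ total 604
Group 2: 322 * 0.968 = 312
Group 3: 1059 * 0.978 = 1036
Group 4: 587 * 0.955 = 561
Group 5: 974 * 0.962 + 1241 * 0.281 = 937 + 349 = 1286
Net migration: Group 1 − 120 → 484; Group 2 + 120 → 432
End of period: [484, 432, 1036, 561, 1286]
Dependents (band 0–19 + band 80+) = 484 + 1286 = 1770; working-age = 2029; ratio = 1770/2029 × 100 = 87.2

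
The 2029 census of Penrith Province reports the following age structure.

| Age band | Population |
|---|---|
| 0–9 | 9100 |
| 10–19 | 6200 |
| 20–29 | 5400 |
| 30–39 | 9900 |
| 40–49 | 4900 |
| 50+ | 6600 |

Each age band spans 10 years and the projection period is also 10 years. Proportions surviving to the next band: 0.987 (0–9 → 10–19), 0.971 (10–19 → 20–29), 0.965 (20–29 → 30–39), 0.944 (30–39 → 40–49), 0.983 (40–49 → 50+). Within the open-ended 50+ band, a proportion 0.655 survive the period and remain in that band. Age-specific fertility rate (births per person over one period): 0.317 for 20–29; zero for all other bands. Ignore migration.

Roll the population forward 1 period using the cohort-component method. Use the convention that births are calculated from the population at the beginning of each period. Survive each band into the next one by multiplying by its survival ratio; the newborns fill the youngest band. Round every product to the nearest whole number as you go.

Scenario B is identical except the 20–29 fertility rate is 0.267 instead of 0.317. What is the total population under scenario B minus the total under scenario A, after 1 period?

-270

[period 1]
Births: 5400 × 0.317 = 1712
10–19: 9100 × 0.987 = 8982
20–29: 6200 × 0.971 = 6020
30–39: 5400 × 0.965 = 5211
40–49: 9900 × 0.944 = 9346
50+: 4900 × 0.983 + 6600 × 0.655 = 4817 + 4323 = 9140
End of period: [1712, 8982, 6020, 5211, 9346, 9140]
Scenario A total after 1 period: 40411
Scenario B projection —
[period 1]
Births: 5400 × 0.267 = 1442
10–19: 9100 × 0.987 = 8982
20–29: 6200 × 0.971 = 6020
30–39: 5400 × 0.965 = 5211
40–49: 9900 × 0.944 = 9346
50+: 4900 × 0.983 + 6600 × 0.655 = 4817 + 4323 = 9140
End of period: [1442, 8982, 6020, 5211, 9346, 9140]
Scenario B total after 1 period: 40141
Difference B − A = 40141 − 40411 = -270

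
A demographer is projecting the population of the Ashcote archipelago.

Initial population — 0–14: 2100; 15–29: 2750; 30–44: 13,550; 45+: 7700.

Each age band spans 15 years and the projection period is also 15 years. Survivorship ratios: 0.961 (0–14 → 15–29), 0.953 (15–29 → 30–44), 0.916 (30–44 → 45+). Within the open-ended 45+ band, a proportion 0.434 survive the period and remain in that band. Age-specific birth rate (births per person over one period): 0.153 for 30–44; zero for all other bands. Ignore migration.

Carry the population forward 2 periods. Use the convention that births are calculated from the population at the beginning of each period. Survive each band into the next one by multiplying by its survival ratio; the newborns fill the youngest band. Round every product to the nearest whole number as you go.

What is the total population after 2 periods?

13554

Call the groups 1 to 4, youngest first.
Period 1:
Births: 13550 × 0.153 = 2073
Group 2: 2100 × 0.961 = 2018
Group 3: 2750 × 0.953 = 2621
Group 4: 13550 × 0.916 + 7700 × 0.434 = 12412 + 3342 = 15754
Giving 2073 / 2018 / 2621 / 15754.
Period 2:
Births: 2621 × 0.153 = 401
Group 2: 2073 × 0.961 = 1992
Group 3: 2018 × 0.953 = 1923
Group 4: 2621 × 0.916 + 15754 × 0.434 = 2401 + 6837 = 9238
Giving 401 / 1992 / 1923 / 9238.
Total after period 2: 401 + 1992 + 1923 + 9238 = 13554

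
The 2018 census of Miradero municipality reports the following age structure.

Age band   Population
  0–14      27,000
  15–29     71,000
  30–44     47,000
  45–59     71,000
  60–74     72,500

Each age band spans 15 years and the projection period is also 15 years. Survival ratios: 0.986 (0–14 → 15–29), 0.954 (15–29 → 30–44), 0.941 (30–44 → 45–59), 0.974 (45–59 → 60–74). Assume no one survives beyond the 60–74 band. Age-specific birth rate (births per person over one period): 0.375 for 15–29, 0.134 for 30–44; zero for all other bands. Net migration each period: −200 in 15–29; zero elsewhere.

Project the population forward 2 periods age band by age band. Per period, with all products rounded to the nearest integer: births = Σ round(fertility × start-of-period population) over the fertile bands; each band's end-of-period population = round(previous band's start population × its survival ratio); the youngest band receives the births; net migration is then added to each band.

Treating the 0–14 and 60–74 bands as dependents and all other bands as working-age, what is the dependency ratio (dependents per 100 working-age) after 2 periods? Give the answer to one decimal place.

51.2

— Period 1 —
Births: 71000 × 0.375 = 26625 ; 47000 × 0.134 = 6298 ⇒ total 32923
15–29: 27000 × 0.986 = 26622
30–44: 71000 × 0.954 = 67734
45–59: 47000 × 0.941 = 44227
60–74: 71000 × 0.974 = 69154
Net migration: 15–29 − 200 → 26422
→ [32923, 26422, 67734, 44227, 69154]
— Period 2 —
Births: 26422 × 0.375 = 9908 ; 67734 × 0.134 = 9076 ⇒ total 18984
15–29: 32923 × 0.986 = 32462
30–44: 26422 × 0.954 = 25207
45–59: 67734 × 0.941 = 63738
60–74: 44227 × 0.974 = 43077
Net migration: 15–29 − 200 → 32262
→ [18984, 32262, 25207, 63738, 43077]
Dependents (band 0–14 + band 60–74) = 18984 + 43077 = 62061; working-age = 121207; ratio = 62061/121207 × 100 = 51.2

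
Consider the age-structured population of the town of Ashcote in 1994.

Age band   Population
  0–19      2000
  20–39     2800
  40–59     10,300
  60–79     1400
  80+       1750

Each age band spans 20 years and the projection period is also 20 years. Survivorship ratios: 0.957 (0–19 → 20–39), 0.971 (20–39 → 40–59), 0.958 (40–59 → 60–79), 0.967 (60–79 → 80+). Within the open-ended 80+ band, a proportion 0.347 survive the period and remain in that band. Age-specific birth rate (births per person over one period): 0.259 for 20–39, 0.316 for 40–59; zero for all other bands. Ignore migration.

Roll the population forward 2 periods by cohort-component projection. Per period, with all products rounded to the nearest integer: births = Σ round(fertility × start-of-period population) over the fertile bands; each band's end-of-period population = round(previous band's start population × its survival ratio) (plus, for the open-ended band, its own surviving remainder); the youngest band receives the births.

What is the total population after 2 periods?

After projecting period 1:
Births: 2800 × 0.259 = 725  |  10300 × 0.316 = 3255 → total 3980
20–39: 2000 × 0.957 = 1914
40–59: 2800 × 0.971 = 2719
60–79: 10300 × 0.958 = 9867
80+: 1400 × 0.967 + 1750 × 0.347 = 1354 + 607 = 1961
End of period: [3980, 1914, 2719, 9867, 1961]
After projecting period 2:
Births: 1914 × 0.259 = 496  |  2719 × 0.316 = 859 → total 1355
20–39: 3980 × 0.957 = 3809
40–59: 1914 × 0.971 = 1858
60–79: 2719 × 0.958 = 2605
80+: 9867 × 0.967 + 1961 × 0.347 = 9541 + 680 = 10221
End of period: [1355, 3809, 1858, 2605, 10221]
Total after period 2: 1355 + 3809 + 1858 + 2605 + 10221 = 19848

19848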